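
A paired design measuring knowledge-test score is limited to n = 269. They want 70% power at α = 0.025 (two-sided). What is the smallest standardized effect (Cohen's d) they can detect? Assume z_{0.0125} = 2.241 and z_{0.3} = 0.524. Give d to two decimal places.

d_min ≈ 0.17

For a single sample (or paired design) of n = 269: d_min = (z_{α/2} + z_β)/√n.
z-sum = 2.241 + 0.524 = 2.765.
d_min = 2.765 / √269 = 2.765 / 16.401 = 0.169.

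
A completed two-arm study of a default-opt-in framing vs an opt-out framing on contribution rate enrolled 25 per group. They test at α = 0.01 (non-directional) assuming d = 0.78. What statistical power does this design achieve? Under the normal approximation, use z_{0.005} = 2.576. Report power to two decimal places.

power ≈ 0.57

For two equal groups, power = Φ(d·√(n/2) − z_{α/2}).
d·√(n/2) = 0.78 × √(25/2) = 0.78 × 3.536 = 2.758.
z_β = 2.758 − 2.576 = 0.182.
Power = Φ(0.182) = 0.572.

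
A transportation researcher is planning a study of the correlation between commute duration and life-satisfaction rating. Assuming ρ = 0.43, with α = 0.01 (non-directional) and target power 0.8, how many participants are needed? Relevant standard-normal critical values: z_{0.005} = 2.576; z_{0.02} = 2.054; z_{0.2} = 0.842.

Fisher's z: C = ½·ln((1+r)/(1−r)) = ½·ln(2.5088) = 0.4599.
n = ((z_{α/2} + z_β)/C)² + 3.
(2.576 + 0.842) / 0.4599 = 3.418 / 0.4599 = 7.432.
n = 7.432² + 3 = 55.24 + 3 = 58.2.
Round up.

n = 59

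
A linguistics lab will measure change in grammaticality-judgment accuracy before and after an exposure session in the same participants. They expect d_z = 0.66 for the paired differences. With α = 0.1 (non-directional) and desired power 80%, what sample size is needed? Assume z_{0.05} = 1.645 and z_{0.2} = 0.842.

n = 15 pairs

For a paired (one-sample on differences) test: n = ((z_{α/2} + z_β) / d)².
z_{α/2} + z_β = 1.645 + 0.842 = 2.487.
n = (2.487 / 0.66)² = 3.768² = 14.20.
Round up.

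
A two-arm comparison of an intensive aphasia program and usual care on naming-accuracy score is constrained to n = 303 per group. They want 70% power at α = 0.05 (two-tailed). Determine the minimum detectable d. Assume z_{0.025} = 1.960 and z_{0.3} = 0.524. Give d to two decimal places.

For two independent groups of n = 303 each: d_min = (z_{α/2} + z_β)·√(2/n).
z-sum = 1.960 + 0.524 = 2.484.
d_min = 2.484 × √(2/303) = 2.484 × 0.0812 = 0.202.

d_min ≈ 0.20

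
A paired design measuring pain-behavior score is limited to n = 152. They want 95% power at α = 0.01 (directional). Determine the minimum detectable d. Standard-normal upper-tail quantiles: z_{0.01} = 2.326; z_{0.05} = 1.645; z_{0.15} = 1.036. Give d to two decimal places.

For a single sample (or paired design) of n = 152: d_min = (z_{α} + z_β)/√n.
z-sum = 2.326 + 1.645 = 3.971.
d_min = 3.971 / √152 = 3.971 / 12.329 = 0.322.

d_min ≈ 0.32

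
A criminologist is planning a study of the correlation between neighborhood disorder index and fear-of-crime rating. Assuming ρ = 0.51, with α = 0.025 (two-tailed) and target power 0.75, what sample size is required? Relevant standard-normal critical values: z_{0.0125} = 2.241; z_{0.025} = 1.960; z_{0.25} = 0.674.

Fisher's z: C = ½·ln((1+r)/(1−r)) = ½·ln(3.0816) = 0.5627.
n = ((z_{α/2} + z_β)/C)² + 3.
(2.241 + 0.674) / 0.5627 = 2.915 / 0.5627 = 5.180.
n = 5.180² + 3 = 26.84 + 3 = 29.8.
Round up.

n = 30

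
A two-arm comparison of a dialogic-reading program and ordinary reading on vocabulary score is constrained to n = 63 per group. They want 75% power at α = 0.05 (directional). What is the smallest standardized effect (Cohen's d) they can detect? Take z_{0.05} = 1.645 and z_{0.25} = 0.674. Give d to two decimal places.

For two independent groups of n = 63 each: d_min = (z_{α} + z_β)·√(2/n).
z-sum = 1.645 + 0.674 = 2.319.
d_min = 2.319 × √(2/63) = 2.319 × 0.1782 = 0.413.

d_min ≈ 0.41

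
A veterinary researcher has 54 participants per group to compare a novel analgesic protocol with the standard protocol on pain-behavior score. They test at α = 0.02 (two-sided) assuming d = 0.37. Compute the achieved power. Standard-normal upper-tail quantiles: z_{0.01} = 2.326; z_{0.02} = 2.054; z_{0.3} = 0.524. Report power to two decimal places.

For two equal groups, power = Φ(d·√(n/2) − z_{α/2}).
d·√(n/2) = 0.37 × √(54/2) = 0.37 × 5.196 = 1.923.
z_β = 1.923 − 2.326 = -0.403.
Power = Φ(-0.403) = 0.343.

power ≈ 0.34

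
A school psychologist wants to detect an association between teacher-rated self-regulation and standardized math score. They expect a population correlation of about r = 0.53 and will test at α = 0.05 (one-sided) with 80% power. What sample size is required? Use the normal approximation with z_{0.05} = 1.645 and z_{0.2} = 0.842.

n = 21

Fisher's z: C = ½·ln((1+r)/(1−r)) = ½·ln(3.2553) = 0.5901.
n = ((z_{α} + z_β)/C)² + 3.
(1.645 + 0.842) / 0.5901 = 2.487 / 0.5901 = 4.215.
n = 4.215² + 3 = 17.76 + 3 = 20.8.
Round up.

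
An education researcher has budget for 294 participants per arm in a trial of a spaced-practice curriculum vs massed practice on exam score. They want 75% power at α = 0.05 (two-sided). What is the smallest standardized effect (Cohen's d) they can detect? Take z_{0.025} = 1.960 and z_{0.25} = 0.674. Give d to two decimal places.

For two independent groups of n = 294 each: d_min = (z_{α/2} + z_β)·√(2/n).
z-sum = 1.960 + 0.674 = 2.634.
d_min = 2.634 × √(2/294) = 2.634 × 0.0825 = 0.217.

d_min ≈ 0.22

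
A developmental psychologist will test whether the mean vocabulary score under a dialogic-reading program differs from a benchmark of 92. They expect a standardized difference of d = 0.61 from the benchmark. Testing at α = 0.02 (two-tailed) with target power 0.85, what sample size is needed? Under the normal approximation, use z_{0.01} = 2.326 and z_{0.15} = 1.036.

For a one-sample test: n = ((z_{α/2} + z_β) / d)².
z_{α/2} + z_β = 2.326 + 1.036 = 3.362.
n = (3.362 / 0.61)² = 5.511² = 30.38.
Round up.

n = 31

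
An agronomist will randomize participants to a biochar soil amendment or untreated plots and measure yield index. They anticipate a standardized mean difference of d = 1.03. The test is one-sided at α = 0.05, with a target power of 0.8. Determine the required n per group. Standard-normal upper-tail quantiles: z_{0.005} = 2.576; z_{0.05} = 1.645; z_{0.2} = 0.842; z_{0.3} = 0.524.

For two independent groups with equal n: n = 2·((z_{α} + z_β) / d)².
z_{α} + z_β = 1.645 + 0.842 = 2.487.
n = 2 × (2.487 / 1.03)² = 2 × 2.415² = 2 × 5.83 = 11.7.
Round up to the next whole participant.

n = 12 per group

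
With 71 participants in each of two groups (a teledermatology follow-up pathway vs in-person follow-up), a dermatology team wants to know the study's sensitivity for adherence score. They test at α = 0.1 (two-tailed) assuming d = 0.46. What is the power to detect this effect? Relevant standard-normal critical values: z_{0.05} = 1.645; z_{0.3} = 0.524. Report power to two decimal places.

power ≈ 0.86

For two equal groups, power = Φ(d·√(n/2) − z_{α/2}).
d·√(n/2) = 0.46 × √(71/2) = 0.46 × 5.958 = 2.741.
z_β = 2.741 − 1.645 = 1.096.
Power = Φ(1.096) = 0.863.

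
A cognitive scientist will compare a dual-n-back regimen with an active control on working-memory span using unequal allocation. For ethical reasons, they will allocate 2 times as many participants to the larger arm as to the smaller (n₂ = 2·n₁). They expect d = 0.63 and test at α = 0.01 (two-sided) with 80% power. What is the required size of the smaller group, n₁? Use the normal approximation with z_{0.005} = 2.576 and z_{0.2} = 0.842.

With allocation ratio k = n₂/n₁ = 2, Var(x̄₁−x̄₂) = σ²(1/n₁ + 1/(k·n₁)) = σ²·(k+1)/(k·n₁).
So n₁ = (1 + 1/k)·((z_{α/2} + z_β)/d)² = 1.500 × (3.418/0.63)².
n₁ = 1.500 × 29.43 = 44.2.
Round up: n₁ = 45, giving n₂ = 2 × 45 = 90.

n₁ = 45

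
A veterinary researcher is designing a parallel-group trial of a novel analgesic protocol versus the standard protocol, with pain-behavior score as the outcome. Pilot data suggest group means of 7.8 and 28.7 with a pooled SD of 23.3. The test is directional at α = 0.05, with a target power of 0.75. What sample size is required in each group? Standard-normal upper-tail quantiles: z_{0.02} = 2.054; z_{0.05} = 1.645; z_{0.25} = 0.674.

Cohen's d = |M₁ − M₂| / SD_pooled = |7.8 − 28.7| / 23.3 = 20.9 / 23.3 = 0.897.
For two independent groups with equal n: n = 2·((z_{α} + z_β) / d)².
z_{α} + z_β = 1.645 + 0.674 = 2.319.
n = 2 × (2.319 / 0.897)² = 2 × 2.585² = 2 × 6.68 = 13.4.
Round up to the next whole participant.

n = 14 per group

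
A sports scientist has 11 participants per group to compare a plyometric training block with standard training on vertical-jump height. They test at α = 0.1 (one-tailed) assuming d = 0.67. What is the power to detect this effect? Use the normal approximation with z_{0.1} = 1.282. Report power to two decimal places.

power ≈ 0.61

For two equal groups, power = Φ(d·√(n/2) − z_{α}).
d·√(n/2) = 0.67 × √(11/2) = 0.67 × 2.345 = 1.571.
z_β = 1.571 − 1.282 = 0.289.
Power = Φ(0.289) = 0.614.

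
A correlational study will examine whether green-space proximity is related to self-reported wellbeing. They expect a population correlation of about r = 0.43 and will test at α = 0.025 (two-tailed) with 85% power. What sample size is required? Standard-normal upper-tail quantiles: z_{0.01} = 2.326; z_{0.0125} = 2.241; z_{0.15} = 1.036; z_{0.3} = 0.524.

n = 54

Fisher's z: C = ½·ln((1+r)/(1−r)) = ½·ln(2.5088) = 0.4599.
n = ((z_{α/2} + z_β)/C)² + 3.
(2.241 + 1.036) / 0.4599 = 3.277 / 0.4599 = 7.125.
n = 7.125² + 3 = 50.77 + 3 = 53.8.
Round up.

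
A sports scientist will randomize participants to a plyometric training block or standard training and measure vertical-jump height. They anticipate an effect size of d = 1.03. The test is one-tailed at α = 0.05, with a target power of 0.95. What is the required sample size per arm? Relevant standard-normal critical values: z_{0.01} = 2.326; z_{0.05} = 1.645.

n = 21 per group

For two independent groups with equal n: n = 2·((z_{α} + z_β) / d)².
z_{α} + z_β = 1.645 + 1.645 = 3.290.
n = 2 × (3.290 / 1.03)² = 2 × 3.194² = 2 × 10.20 = 20.4.
Round up to the next whole participant.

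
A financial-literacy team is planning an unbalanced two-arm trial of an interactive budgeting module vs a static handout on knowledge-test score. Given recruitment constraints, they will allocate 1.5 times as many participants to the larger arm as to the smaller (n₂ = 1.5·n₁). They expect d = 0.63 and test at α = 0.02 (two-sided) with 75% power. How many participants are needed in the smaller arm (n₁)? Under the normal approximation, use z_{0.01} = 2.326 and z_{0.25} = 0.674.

With allocation ratio k = n₂/n₁ = 1.5, Var(x̄₁−x̄₂) = σ²(1/n₁ + 1/(k·n₁)) = σ²·(k+1)/(k·n₁).
So n₁ = (1 + 1/k)·((z_{α/2} + z_β)/d)² = 1.667 × (3.000/0.63)².
n₁ = 1.667 × 22.68 = 37.8.
Round up: n₁ = 38, giving n₂ = 1.5 × 38 = 57.

n₁ = 38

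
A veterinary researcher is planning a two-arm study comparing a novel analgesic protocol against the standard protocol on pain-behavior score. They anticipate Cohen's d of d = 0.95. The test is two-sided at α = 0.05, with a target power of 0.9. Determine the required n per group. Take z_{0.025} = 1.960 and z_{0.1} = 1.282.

For two independent groups with equal n: n = 2·((z_{α/2} + z_β) / d)².
z_{α/2} + z_β = 1.960 + 1.282 = 3.242.
n = 2 × (3.242 / 0.95)² = 2 × 3.413² = 2 × 11.65 = 23.3.
Round up to the next whole participant.

n = 24 per group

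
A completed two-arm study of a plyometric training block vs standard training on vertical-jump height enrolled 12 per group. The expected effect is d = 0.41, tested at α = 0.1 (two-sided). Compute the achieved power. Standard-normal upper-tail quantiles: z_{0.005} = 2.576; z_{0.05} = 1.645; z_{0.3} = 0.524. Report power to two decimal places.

For two equal groups, power = Φ(d·√(n/2) − z_{α/2}).
d·√(n/2) = 0.41 × √(12/2) = 0.41 × 2.449 = 1.004.
z_β = 1.004 − 1.645 = -0.641.
Power = Φ(-0.641) = 0.261.

power ≈ 0.26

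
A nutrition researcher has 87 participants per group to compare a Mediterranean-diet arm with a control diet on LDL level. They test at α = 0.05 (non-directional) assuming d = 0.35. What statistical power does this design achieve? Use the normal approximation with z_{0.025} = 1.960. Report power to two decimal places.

For two equal groups, power = Φ(d·√(n/2) − z_{α/2}).
d·√(n/2) = 0.35 × √(87/2) = 0.35 × 6.595 = 2.308.
z_β = 2.308 − 1.960 = 0.348.
Power = Φ(0.348) = 0.636.

power ≈ 0.64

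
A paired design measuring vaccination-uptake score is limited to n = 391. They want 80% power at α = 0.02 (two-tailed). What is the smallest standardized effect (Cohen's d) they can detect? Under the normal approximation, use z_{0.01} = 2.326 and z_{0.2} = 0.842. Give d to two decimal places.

d_min ≈ 0.16

For a single sample (or paired design) of n = 391: d_min = (z_{α/2} + z_β)/√n.
z-sum = 2.326 + 0.842 = 3.168.
d_min = 3.168 / √391 = 3.168 / 19.774 = 0.160.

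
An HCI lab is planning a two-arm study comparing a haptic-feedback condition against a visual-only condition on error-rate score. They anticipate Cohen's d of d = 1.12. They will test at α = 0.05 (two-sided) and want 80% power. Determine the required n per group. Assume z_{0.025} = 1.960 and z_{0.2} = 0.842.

n = 13 per group

For two independent groups with equal n: n = 2·((z_{α/2} + z_β) / d)².
z_{α/2} + z_β = 1.960 + 0.842 = 2.802.
n = 2 × (2.802 / 1.12)² = 2 × 2.502² = 2 × 6.26 = 12.5.
Round up to the next whole participant.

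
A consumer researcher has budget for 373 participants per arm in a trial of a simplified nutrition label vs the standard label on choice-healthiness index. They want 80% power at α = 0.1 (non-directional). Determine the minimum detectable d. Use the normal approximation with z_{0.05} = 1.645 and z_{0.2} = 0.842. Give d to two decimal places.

d_min ≈ 0.18

For two independent groups of n = 373 each: d_min = (z_{α/2} + z_β)·√(2/n).
z-sum = 1.645 + 0.842 = 2.487.
d_min = 2.487 × √(2/373) = 2.487 × 0.0732 = 0.182.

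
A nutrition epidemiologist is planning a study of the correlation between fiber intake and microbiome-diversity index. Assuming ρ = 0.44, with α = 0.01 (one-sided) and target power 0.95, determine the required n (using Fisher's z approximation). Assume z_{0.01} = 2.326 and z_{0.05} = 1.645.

n = 74

Fisher's z: C = ½·ln((1+r)/(1−r)) = ½·ln(2.5714) = 0.4722.
n = ((z_{α} + z_β)/C)² + 3.
(2.326 + 1.645) / 0.4722 = 3.971 / 0.4722 = 8.410.
n = 8.410² + 3 = 70.72 + 3 = 73.7.
Round up.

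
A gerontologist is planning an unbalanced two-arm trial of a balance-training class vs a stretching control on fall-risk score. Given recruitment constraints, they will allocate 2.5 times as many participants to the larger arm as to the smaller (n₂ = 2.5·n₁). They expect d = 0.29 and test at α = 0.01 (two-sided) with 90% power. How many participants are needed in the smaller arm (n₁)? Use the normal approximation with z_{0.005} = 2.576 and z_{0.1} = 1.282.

n₁ = 248

With allocation ratio k = n₂/n₁ = 2.5, Var(x̄₁−x̄₂) = σ²(1/n₁ + 1/(k·n₁)) = σ²·(k+1)/(k·n₁).
So n₁ = (1 + 1/k)·((z_{α/2} + z_β)/d)² = 1.400 × (3.858/0.29)².
n₁ = 1.400 × 176.98 = 247.8.
Round up: n₁ = 248, giving n₂ = 2.5 × 248 = 620.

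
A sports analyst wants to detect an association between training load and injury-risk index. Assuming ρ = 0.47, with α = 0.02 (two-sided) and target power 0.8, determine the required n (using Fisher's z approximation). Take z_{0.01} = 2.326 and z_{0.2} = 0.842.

Fisher's z: C = ½·ln((1+r)/(1−r)) = ½·ln(2.7736) = 0.5101.
n = ((z_{α/2} + z_β)/C)² + 3.
(2.326 + 0.842) / 0.5101 = 3.168 / 0.5101 = 6.211.
n = 6.211² + 3 = 38.57 + 3 = 41.6.
Round up.

n = 42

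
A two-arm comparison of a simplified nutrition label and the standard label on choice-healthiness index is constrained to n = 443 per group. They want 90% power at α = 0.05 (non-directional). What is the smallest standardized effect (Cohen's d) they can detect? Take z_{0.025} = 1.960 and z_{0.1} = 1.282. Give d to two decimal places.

For two independent groups of n = 443 each: d_min = (z_{α/2} + z_β)·√(2/n).
z-sum = 1.960 + 1.282 = 3.242.
d_min = 3.242 × √(2/443) = 3.242 × 0.0672 = 0.218.

d_min ≈ 0.22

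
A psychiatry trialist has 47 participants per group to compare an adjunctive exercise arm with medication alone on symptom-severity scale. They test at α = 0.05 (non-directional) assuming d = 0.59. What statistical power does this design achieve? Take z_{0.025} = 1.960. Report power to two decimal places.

For two equal groups, power = Φ(d·√(n/2) − z_{α/2}).
d·√(n/2) = 0.59 × √(47/2) = 0.59 × 4.848 = 2.860.
z_β = 2.860 − 1.960 = 0.900.
Power = Φ(0.900) = 0.816.

power ≈ 0.82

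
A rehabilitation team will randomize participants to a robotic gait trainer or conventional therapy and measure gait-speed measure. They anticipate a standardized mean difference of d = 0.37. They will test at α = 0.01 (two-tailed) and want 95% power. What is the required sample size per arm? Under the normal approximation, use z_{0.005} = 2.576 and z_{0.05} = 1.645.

For two independent groups with equal n: n = 2·((z_{α/2} + z_β) / d)².
z_{α/2} + z_β = 2.576 + 1.645 = 4.221.
n = 2 × (4.221 / 0.37)² = 2 × 11.408² = 2 × 130.14 = 260.3.
Round up to the next whole participant.

n = 261 per group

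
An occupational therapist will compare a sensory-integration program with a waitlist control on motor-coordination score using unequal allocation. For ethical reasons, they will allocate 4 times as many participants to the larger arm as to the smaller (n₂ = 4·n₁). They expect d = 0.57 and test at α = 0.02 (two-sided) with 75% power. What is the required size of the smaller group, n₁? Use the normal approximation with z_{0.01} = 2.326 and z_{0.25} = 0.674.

n₁ = 35

With allocation ratio k = n₂/n₁ = 4, Var(x̄₁−x̄₂) = σ²(1/n₁ + 1/(k·n₁)) = σ²·(k+1)/(k·n₁).
So n₁ = (1 + 1/k)·((z_{α/2} + z_β)/d)² = 1.250 × (3.000/0.57)².
n₁ = 1.250 × 27.70 = 34.6.
Round up: n₁ = 35, giving n₂ = 4 × 35 = 140.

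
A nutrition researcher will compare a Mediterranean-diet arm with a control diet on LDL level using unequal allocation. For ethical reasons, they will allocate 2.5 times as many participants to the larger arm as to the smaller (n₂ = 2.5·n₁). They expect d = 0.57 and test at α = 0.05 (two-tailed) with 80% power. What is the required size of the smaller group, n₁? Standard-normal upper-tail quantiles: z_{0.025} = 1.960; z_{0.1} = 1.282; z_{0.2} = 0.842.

With allocation ratio k = n₂/n₁ = 2.5, Var(x̄₁−x̄₂) = σ²(1/n₁ + 1/(k·n₁)) = σ²·(k+1)/(k·n₁).
So n₁ = (1 + 1/k)·((z_{α/2} + z_β)/d)² = 1.400 × (2.802/0.57)².
n₁ = 1.400 × 24.16 = 33.8.
Round up: n₁ = 34, giving n₂ = 2.5 × 34 = 85.

n₁ = 34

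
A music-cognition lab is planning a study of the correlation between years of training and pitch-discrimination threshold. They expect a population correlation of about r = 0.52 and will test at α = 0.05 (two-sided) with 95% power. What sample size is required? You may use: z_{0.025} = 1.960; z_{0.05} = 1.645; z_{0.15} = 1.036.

n = 43

Fisher's z: C = ½·ln((1+r)/(1−r)) = ½·ln(3.1667) = 0.5763.
n = ((z_{α/2} + z_β)/C)² + 3.
(1.960 + 1.645) / 0.5763 = 3.605 / 0.5763 = 6.255.
n = 6.255² + 3 = 39.13 + 3 = 42.1.
Round up.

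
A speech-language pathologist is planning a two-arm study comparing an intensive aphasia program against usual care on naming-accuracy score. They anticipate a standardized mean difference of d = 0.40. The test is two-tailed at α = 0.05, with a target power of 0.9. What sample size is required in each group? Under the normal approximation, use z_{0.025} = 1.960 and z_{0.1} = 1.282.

For two independent groups with equal n: n = 2·((z_{α/2} + z_β) / d)².
z_{α/2} + z_β = 1.960 + 1.282 = 3.242.
n = 2 × (3.242 / 0.40)² = 2 × 8.105² = 2 × 65.69 = 131.4.
Round up to the next whole participant.

n = 132 per group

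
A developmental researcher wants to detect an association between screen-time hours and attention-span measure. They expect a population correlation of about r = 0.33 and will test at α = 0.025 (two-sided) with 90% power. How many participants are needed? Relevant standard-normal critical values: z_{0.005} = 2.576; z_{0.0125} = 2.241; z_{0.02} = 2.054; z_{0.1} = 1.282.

Fisher's z: C = ½·ln((1+r)/(1−r)) = ½·ln(1.9851) = 0.3428.
n = ((z_{α/2} + z_β)/C)² + 3.
(2.241 + 1.282) / 0.3428 = 3.523 / 0.3428 = 10.277.
n = 10.277² + 3 = 105.62 + 3 = 108.6.
Round up.

n = 109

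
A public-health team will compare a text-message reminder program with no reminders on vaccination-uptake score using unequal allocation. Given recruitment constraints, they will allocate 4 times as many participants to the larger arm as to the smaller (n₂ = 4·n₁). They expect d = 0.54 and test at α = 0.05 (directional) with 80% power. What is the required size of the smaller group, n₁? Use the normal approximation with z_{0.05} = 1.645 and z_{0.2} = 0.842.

With allocation ratio k = n₂/n₁ = 4, Var(x̄₁−x̄₂) = σ²(1/n₁ + 1/(k·n₁)) = σ²·(k+1)/(k·n₁).
So n₁ = (1 + 1/k)·((z_{α} + z_β)/d)² = 1.250 × (2.487/0.54)².
n₁ = 1.250 × 21.21 = 26.5.
Round up: n₁ = 27, giving n₂ = 4 × 27 = 108.

n₁ = 27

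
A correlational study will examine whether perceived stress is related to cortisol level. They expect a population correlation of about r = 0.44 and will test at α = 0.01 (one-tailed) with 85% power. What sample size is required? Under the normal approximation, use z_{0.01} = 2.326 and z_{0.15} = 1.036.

Fisher's z: C = ½·ln((1+r)/(1−r)) = ½·ln(2.5714) = 0.4722.
n = ((z_{α} + z_β)/C)² + 3.
(2.326 + 1.036) / 0.4722 = 3.362 / 0.4722 = 7.120.
n = 7.120² + 3 = 50.69 + 3 = 53.7.
Round up.

n = 54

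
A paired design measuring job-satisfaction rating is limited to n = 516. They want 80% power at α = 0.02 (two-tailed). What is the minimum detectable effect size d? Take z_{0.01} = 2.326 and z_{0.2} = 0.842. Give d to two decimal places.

For a single sample (or paired design) of n = 516: d_min = (z_{α/2} + z_β)/√n.
z-sum = 2.326 + 0.842 = 3.168.
d_min = 3.168 / √516 = 3.168 / 22.716 = 0.139.

d_min ≈ 0.14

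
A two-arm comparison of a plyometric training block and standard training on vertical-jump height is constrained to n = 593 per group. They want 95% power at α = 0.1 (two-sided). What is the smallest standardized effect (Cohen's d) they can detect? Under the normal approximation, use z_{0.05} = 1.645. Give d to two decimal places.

For two independent groups of n = 593 each: d_min = (z_{α/2} + z_β)·√(2/n).
z-sum = 1.645 + 1.645 = 3.290.
d_min = 3.290 × √(2/593) = 3.290 × 0.0581 = 0.191.

d_min ≈ 0.19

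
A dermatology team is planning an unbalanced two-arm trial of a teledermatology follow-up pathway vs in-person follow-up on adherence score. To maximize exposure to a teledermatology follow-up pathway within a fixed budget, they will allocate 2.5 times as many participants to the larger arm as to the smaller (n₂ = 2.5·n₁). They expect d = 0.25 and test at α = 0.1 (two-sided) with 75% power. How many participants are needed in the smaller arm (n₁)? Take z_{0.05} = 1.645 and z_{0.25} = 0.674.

With allocation ratio k = n₂/n₁ = 2.5, Var(x̄₁−x̄₂) = σ²(1/n₁ + 1/(k·n₁)) = σ²·(k+1)/(k·n₁).
So n₁ = (1 + 1/k)·((z_{α/2} + z_β)/d)² = 1.400 × (2.319/0.25)².
n₁ = 1.400 × 86.04 = 120.5.
Round up: n₁ = 121, giving n₂ = ⌈2.5 × 121⌉ = ⌈302.5⌉ = 303.

n₁ = 121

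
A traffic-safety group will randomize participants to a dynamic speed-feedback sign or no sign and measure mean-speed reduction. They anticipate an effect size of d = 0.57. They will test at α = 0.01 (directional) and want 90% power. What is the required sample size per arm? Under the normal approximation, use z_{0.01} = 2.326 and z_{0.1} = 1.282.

n = 81 per group

For two independent groups with equal n: n = 2·((z_{α} + z_β) / d)².
z_{α} + z_β = 2.326 + 1.282 = 3.608.
n = 2 × (3.608 / 0.57)² = 2 × 6.330² = 2 × 40.07 = 80.1.
Round up to the next whole participant.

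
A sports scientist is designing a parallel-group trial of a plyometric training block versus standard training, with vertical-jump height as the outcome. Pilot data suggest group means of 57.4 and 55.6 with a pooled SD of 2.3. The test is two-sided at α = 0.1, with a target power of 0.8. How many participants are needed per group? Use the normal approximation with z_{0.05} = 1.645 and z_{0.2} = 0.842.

n = 21 per group

Cohen's d = |M₁ − M₂| / SD_pooled = |57.4 − 55.6| / 2.3 = 1.8 / 2.3 = 0.783.
For two independent groups with equal n: n = 2·((z_{α/2} + z_β) / d)².
z_{α/2} + z_β = 1.645 + 0.842 = 2.487.
n = 2 × (2.487 / 0.783)² = 2 × 3.176² = 2 × 10.09 = 20.2.
Round up to the next whole participant.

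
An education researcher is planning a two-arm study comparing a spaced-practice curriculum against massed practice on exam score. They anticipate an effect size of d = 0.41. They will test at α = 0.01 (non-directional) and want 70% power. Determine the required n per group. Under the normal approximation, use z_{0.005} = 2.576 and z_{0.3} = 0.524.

For two independent groups with equal n: n = 2·((z_{α/2} + z_β) / d)².
z_{α/2} + z_β = 2.576 + 0.524 = 3.100.
n = 2 × (3.100 / 0.41)² = 2 × 7.561² = 2 × 57.17 = 114.3.
Round up to the next whole participant.

n = 115 per group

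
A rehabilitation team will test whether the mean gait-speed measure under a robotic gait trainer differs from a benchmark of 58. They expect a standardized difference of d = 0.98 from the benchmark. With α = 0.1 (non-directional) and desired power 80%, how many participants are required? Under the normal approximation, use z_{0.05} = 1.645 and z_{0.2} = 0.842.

n = 7

For a one-sample test: n = ((z_{α/2} + z_β) / d)².
z_{α/2} + z_β = 1.645 + 0.842 = 2.487.
n = (2.487 / 0.98)² = 2.538² = 6.44.
Round up.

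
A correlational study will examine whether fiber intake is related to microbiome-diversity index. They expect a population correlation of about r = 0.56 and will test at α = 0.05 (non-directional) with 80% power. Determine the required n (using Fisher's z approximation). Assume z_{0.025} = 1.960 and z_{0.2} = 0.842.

Fisher's z: C = ½·ln((1+r)/(1−r)) = ½·ln(3.5455) = 0.6328.
n = ((z_{α/2} + z_β)/C)² + 3.
(1.960 + 0.842) / 0.6328 = 2.802 / 0.6328 = 4.428.
n = 4.428² + 3 = 19.61 + 3 = 22.6.
Round up.

n = 23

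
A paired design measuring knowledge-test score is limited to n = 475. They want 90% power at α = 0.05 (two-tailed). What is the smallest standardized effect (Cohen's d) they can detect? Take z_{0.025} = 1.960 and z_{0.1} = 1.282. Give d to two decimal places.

d_min ≈ 0.15

For a single sample (or paired design) of n = 475: d_min = (z_{α/2} + z_β)/√n.
z-sum = 1.960 + 1.282 = 3.242.
d_min = 3.242 / √475 = 3.242 / 21.794 = 0.149.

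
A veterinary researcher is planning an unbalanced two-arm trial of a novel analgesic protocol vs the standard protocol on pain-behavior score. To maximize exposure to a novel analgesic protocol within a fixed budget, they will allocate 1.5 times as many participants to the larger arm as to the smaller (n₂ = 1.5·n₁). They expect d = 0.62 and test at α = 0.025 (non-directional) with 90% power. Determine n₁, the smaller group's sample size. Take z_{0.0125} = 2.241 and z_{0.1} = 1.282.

n₁ = 54

With allocation ratio k = n₂/n₁ = 1.5, Var(x̄₁−x̄₂) = σ²(1/n₁ + 1/(k·n₁)) = σ²·(k+1)/(k·n₁).
So n₁ = (1 + 1/k)·((z_{α/2} + z_β)/d)² = 1.667 × (3.523/0.62)².
n₁ = 1.667 × 32.29 = 53.8.
Round up: n₁ = 54, giving n₂ = 1.5 × 54 = 81.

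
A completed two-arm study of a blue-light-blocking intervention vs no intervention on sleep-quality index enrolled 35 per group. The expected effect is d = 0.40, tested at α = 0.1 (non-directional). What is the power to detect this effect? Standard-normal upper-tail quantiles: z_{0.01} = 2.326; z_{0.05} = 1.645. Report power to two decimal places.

power ≈ 0.51

For two equal groups, power = Φ(d·√(n/2) − z_{α/2}).
d·√(n/2) = 0.40 × √(35/2) = 0.40 × 4.183 = 1.673.
z_β = 1.673 − 1.645 = 0.028.
Power = Φ(0.028) = 0.511.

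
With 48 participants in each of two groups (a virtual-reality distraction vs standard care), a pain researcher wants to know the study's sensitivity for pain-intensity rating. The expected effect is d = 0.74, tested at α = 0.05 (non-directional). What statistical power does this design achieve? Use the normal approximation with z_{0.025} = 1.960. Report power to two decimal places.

For two equal groups, power = Φ(d·√(n/2) − z_{α/2}).
d·√(n/2) = 0.74 × √(48/2) = 0.74 × 4.899 = 3.625.
z_β = 3.625 − 1.960 = 1.665.
Power = Φ(1.665) = 0.952.

power ≈ 0.95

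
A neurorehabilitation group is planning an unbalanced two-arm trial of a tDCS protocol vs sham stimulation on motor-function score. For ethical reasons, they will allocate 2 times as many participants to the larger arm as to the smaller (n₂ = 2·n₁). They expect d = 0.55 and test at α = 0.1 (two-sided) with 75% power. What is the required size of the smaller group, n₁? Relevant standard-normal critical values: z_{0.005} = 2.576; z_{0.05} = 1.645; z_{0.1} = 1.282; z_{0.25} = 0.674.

n₁ = 27

With allocation ratio k = n₂/n₁ = 2, Var(x̄₁−x̄₂) = σ²(1/n₁ + 1/(k·n₁)) = σ²·(k+1)/(k·n₁).
So n₁ = (1 + 1/k)·((z_{α/2} + z_β)/d)² = 1.500 × (2.319/0.55)².
n₁ = 1.500 × 17.78 = 26.7.
Round up: n₁ = 27, giving n₂ = 2 × 27 = 54.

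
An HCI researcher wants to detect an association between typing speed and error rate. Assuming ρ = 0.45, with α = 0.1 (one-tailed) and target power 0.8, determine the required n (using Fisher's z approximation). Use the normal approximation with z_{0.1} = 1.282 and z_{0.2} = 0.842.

n = 23

Fisher's z: C = ½·ln((1+r)/(1−r)) = ½·ln(2.6364) = 0.4847.
n = ((z_{α} + z_β)/C)² + 3.
(1.282 + 0.842) / 0.4847 = 2.124 / 0.4847 = 4.382.
n = 4.382² + 3 = 19.20 + 3 = 22.2.
Round up.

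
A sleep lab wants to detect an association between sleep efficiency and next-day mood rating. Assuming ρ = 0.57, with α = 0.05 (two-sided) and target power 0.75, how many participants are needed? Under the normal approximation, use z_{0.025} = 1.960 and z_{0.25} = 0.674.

n = 20

Fisher's z: C = ½·ln((1+r)/(1−r)) = ½·ln(3.6512) = 0.6475.
n = ((z_{α/2} + z_β)/C)² + 3.
(1.960 + 0.674) / 0.6475 = 2.634 / 0.6475 = 4.068.
n = 4.068² + 3 = 16.55 + 3 = 19.5.
Round up.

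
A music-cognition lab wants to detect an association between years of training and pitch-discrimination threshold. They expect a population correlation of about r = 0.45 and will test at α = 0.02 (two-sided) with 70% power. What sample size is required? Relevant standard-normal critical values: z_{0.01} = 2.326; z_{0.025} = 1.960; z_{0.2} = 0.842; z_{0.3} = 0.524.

n = 38

Fisher's z: C = ½·ln((1+r)/(1−r)) = ½·ln(2.6364) = 0.4847.
n = ((z_{α/2} + z_β)/C)² + 3.
(2.326 + 0.524) / 0.4847 = 2.850 / 0.4847 = 5.880.
n = 5.880² + 3 = 34.57 + 3 = 37.6.
Round up.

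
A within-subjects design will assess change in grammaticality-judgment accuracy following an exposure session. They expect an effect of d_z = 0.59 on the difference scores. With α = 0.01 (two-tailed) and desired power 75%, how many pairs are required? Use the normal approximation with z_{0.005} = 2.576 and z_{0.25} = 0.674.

n = 31 pairs

For a paired (one-sample on differences) test: n = ((z_{α/2} + z_β) / d)².
z_{α/2} + z_β = 2.576 + 0.674 = 3.250.
n = (3.250 / 0.59)² = 5.508² = 30.34.
Round up.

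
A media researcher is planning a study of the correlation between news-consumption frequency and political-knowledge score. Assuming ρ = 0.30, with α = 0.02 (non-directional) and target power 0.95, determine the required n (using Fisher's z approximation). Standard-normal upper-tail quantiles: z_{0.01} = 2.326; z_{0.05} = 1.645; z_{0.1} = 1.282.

n = 168

Fisher's z: C = ½·ln((1+r)/(1−r)) = ½·ln(1.8571) = 0.3095.
n = ((z_{α/2} + z_β)/C)² + 3.
(2.326 + 1.645) / 0.3095 = 3.971 / 0.3095 = 12.830.
n = 12.830² + 3 = 164.62 + 3 = 167.6.
Round up.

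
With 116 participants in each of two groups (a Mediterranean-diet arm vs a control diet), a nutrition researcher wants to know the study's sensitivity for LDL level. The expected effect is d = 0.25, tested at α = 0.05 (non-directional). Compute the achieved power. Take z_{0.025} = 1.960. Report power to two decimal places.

power ≈ 0.48

For two equal groups, power = Φ(d·√(n/2) − z_{α/2}).
d·√(n/2) = 0.25 × √(116/2) = 0.25 × 7.616 = 1.904.
z_β = 1.904 − 1.960 = -0.056.
Power = Φ(-0.056) = 0.478.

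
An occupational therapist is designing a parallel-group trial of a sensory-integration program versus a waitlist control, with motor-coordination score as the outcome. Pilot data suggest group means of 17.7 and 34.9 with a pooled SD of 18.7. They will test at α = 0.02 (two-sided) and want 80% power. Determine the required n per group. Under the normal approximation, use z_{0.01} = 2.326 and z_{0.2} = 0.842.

n = 24 per group

Cohen's d = |M₁ − M₂| / SD_pooled = |17.7 − 34.9| / 18.7 = 17.2 / 18.7 = 0.920.
For two independent groups with equal n: n = 2·((z_{α/2} + z_β) / d)².
z_{α/2} + z_β = 2.326 + 0.842 = 3.168.
n = 2 × (3.168 / 0.920)² = 2 × 3.443² = 2 × 11.86 = 23.7.
Round up to the next whole participant.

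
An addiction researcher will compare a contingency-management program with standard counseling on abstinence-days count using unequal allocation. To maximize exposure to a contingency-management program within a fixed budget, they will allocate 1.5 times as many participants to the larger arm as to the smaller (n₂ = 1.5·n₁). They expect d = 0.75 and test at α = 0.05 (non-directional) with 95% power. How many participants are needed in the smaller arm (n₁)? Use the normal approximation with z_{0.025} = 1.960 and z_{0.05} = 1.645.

With allocation ratio k = n₂/n₁ = 1.5, Var(x̄₁−x̄₂) = σ²(1/n₁ + 1/(k·n₁)) = σ²·(k+1)/(k·n₁).
So n₁ = (1 + 1/k)·((z_{α/2} + z_β)/d)² = 1.667 × (3.605/0.75)².
n₁ = 1.667 × 23.10 = 38.5.
Round up: n₁ = 39, giving n₂ = ⌈1.5 × 39⌉ = ⌈58.5⌉ = 59.

n₁ = 39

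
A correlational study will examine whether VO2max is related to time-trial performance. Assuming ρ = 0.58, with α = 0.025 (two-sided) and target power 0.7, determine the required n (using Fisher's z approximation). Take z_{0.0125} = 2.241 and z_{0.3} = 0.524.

Fisher's z: C = ½·ln((1+r)/(1−r)) = ½·ln(3.7619) = 0.6625.
n = ((z_{α/2} + z_β)/C)² + 3.
(2.241 + 0.524) / 0.6625 = 2.765 / 0.6625 = 4.174.
n = 4.174² + 3 = 17.42 + 3 = 20.4.
Round up.

n = 21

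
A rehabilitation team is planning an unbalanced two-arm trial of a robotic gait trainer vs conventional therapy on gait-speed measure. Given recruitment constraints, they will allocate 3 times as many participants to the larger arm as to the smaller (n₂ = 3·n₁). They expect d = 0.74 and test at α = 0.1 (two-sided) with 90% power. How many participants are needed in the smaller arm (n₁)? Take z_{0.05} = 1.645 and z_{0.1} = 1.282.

n₁ = 21

With allocation ratio k = n₂/n₁ = 3, Var(x̄₁−x̄₂) = σ²(1/n₁ + 1/(k·n₁)) = σ²·(k+1)/(k·n₁).
So n₁ = (1 + 1/k)·((z_{α/2} + z_β)/d)² = 1.333 × (2.927/0.74)².
n₁ = 1.333 × 15.65 = 20.9.
Round up: n₁ = 21, giving n₂ = 3 × 21 = 63.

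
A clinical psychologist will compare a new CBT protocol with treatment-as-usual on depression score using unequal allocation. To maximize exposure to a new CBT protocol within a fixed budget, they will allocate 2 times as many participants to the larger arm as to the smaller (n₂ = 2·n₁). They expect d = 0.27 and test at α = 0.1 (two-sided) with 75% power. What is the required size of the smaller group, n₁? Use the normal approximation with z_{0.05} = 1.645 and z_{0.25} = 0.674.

n₁ = 111

With allocation ratio k = n₂/n₁ = 2, Var(x̄₁−x̄₂) = σ²(1/n₁ + 1/(k·n₁)) = σ²·(k+1)/(k·n₁).
So n₁ = (1 + 1/k)·((z_{α/2} + z_β)/d)² = 1.500 × (2.319/0.27)².
n₁ = 1.500 × 73.77 = 110.7.
Round up: n₁ = 111, giving n₂ = 2 × 111 = 222.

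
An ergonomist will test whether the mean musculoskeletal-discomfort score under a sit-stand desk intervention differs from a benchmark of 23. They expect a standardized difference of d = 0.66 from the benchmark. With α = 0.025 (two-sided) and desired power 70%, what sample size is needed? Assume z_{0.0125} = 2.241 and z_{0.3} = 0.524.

n = 18

For a one-sample test: n = ((z_{α/2} + z_β) / d)².
z_{α/2} + z_β = 2.241 + 0.524 = 2.765.
n = (2.765 / 0.66)² = 4.189² = 17.55.
Round up.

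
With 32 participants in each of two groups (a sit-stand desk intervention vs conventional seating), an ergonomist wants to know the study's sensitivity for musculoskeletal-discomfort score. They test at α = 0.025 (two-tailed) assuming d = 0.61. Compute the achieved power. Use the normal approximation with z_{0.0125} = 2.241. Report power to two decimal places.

For two equal groups, power = Φ(d·√(n/2) − z_{α/2}).
d·√(n/2) = 0.61 × √(32/2) = 0.61 × 4.000 = 2.440.
z_β = 2.440 − 2.241 = 0.199.
Power = Φ(0.199) = 0.579.

power ≈ 0.58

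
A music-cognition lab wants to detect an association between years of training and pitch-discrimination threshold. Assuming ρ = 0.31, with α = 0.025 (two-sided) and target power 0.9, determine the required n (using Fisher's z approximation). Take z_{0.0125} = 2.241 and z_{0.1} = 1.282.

Fisher's z: C = ½·ln((1+r)/(1−r)) = ½·ln(1.8986) = 0.3205.
n = ((z_{α/2} + z_β)/C)² + 3.
(2.241 + 1.282) / 0.3205 = 3.523 / 0.3205 = 10.992.
n = 10.992² + 3 = 120.83 + 3 = 123.8.
Round up.

n = 124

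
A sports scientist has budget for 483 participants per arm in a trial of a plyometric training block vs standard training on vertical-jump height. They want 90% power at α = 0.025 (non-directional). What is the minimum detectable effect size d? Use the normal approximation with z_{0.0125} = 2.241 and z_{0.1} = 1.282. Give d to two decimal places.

For two independent groups of n = 483 each: d_min = (z_{α/2} + z_β)·√(2/n).
z-sum = 2.241 + 1.282 = 3.523.
d_min = 3.523 × √(2/483) = 3.523 × 0.0643 = 0.227.

d_min ≈ 0.23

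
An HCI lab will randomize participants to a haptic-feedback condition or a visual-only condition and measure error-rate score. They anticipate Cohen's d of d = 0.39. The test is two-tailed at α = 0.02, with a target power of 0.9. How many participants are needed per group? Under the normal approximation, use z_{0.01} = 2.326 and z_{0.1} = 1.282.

For two independent groups with equal n: n = 2·((z_{α/2} + z_β) / d)².
z_{α/2} + z_β = 2.326 + 1.282 = 3.608.
n = 2 × (3.608 / 0.39)² = 2 × 9.251² = 2 × 85.59 = 171.2.
Round up to the next whole participant.

n = 172 per group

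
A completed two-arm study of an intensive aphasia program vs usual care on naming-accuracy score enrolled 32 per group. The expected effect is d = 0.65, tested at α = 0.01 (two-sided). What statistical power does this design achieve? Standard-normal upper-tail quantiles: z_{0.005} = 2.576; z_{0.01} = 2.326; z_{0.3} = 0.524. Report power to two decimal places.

power ≈ 0.51

For two equal groups, power = Φ(d·√(n/2) − z_{α/2}).
d·√(n/2) = 0.65 × √(32/2) = 0.65 × 4.000 = 2.600.
z_β = 2.600 − 2.576 = 0.024.
Power = Φ(0.024) = 0.510.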